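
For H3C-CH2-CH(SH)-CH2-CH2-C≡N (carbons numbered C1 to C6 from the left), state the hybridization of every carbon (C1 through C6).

C1 sp3, C2 sp3, C3 sp3, C4 sp3, C5 sp3, C6 sp

C1 is sp3: 4 σ bonds, 4 electron-density regions.
C2 — 4 σ bonds. Steric number 4, so sp3.
C3: 4 σ bonds; 4 regions of electron density → sp3.
C4: 4 σ bonds — 4 electron domains, sp3.
C5 has 4 σ bonds: steric number 4 → sp3.
C6 has 2 σ bonds, plus two π bonds: steric number 2 → sp.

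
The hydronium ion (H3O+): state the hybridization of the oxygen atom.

sp³

Three σ bonds + one lone pair = steric number 4 → sp3.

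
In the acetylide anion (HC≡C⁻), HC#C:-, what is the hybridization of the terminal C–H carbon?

sp

The terminal C–H carbon carries 2 σ bonds, plus two π bonds, giving a steric number of 2, so it is sp.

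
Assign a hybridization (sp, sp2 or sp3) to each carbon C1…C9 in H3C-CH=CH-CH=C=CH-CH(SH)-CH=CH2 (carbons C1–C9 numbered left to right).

C1: 4 σ bonds; 4 regions of electron density → sp3.
C2 has 3 σ bonds, plus one π bond: steric number 3 → sp2.
C3 has 3 σ bonds, plus one π bond: steric number 3 → sp2.
C4: 3 σ bonds, plus one π bond; 3 regions of electron density → sp2.
C5 — 2 σ bonds, plus two π bonds. Steric number 2, so sp.
C6 is sp2: 3 σ bonds, plus one π bond, 3 electron-density regions.
C7 is sp3: 4 σ bonds, 4 electron-density regions.
C8: 3 σ bonds, plus one π bond; 3 regions of electron density → sp2.
C9: 3 σ bonds, plus one π bond; 3 regions of electron density → sp2.

C1 sp3, C2 sp2, C3 sp2, C4 sp2, C5 sp, C6 sp2, C7 sp3, C8 sp2, C9 sp2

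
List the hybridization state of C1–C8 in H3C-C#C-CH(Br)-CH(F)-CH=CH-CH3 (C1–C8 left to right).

C1 sp3, C2 sp, C3 sp, C4 sp3, C5 sp3, C6 sp2, C7 sp2, C8 sp3

C1 has 4 σ bonds: steric number 4 → sp3.
C2 (2 σ bonds, plus two π bonds) has steric number 2: sp.
C3 (2 σ bonds, plus two π bonds) has steric number 2: sp.
C4: 4 σ bonds — 4 electron domains, sp3.
C5 is sp3: 4 σ bonds, 4 electron-density regions.
C6 is sp2: 3 σ bonds, plus one π bond, 3 electron-density regions.
C7 is sp2: 3 σ bonds, plus one π bond, 3 electron-density regions.
C8 is sp3: 4 σ bonds, 4 electron-density regions.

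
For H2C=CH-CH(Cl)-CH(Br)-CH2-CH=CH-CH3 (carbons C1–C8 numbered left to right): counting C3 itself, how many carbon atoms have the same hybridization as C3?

4

C3 is sp3 (only σ bonds).
C1: sp2
C2: sp2
C3: sp3 ✓
C4: sp3 ✓
C5: sp3 ✓
C6: sp2
C7: sp2
C8: sp3 ✓
4 carbons are sp3.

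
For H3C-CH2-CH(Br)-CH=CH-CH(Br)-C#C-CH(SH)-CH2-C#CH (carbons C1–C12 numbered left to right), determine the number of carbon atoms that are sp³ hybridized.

6

C1: sp3 ✓
C2: sp3 ✓
C3: sp3 ✓
C4: sp2
C5: sp2
C6: sp3 ✓
C7: sp
C8: sp
C9: sp3 ✓
C10: sp3 ✓
C11: sp
C12: sp
C1, C2, C3, C6, C9, C10 → 6 sp3 carbons.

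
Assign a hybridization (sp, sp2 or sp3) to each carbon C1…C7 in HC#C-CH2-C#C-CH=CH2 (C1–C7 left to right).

C1 has 2 σ bonds, plus two π bonds: steric number 2 → sp.
C2 (2 σ bonds, plus two π bonds) has steric number 2: sp.
C3 (4 σ bonds) has steric number 4: sp3.
C4: 2 σ bonds, plus two π bonds — 2 electron domains, sp.
C5 is sp: 2 σ bonds, plus two π bonds, 2 electron-density regions.
C6: 3 σ bonds, plus one π bond; 3 regions of electron density → sp2.
C7: 3 σ bonds, plus one π bond; 3 regions of electron density → sp2.

C1 sp, C2 sp, C3 sp3, C4 sp, C5 sp, C6 sp2, C7 sp2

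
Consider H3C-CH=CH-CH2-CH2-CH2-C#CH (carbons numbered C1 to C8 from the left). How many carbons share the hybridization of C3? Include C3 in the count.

2

C3 is sp2 (one π bond).
C1: sp3
C2: sp2 ✓
C3: sp2 ✓
C4: sp3
C5: sp3
C6: sp3
C7: sp
C8: sp
2 carbons are sp2.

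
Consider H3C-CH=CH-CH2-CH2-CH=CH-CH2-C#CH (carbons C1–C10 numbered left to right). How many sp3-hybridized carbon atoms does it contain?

C1: sp3 ✓
C2: sp2
C3: sp2
C4: sp3 ✓
C5: sp3 ✓
C6: sp2
C7: sp2
C8: sp3 ✓
C9: sp
C10: sp
C1, C4, C5, C8 → 4 sp3 carbons.

4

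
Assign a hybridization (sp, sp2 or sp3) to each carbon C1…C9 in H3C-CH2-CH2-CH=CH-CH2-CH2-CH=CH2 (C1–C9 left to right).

C1 sp3, C2 sp3, C3 sp3, C4 sp2, C5 sp2, C6 sp3, C7 sp3, C8 sp2, C9 sp2

C1 carries 4 σ bonds, giving a steric number of 4, so it is sp3.
C2 carries 4 σ bonds, giving a steric number of 4, so it is sp3.
C3 carries 4 σ bonds, giving a steric number of 4, so it is sp3.
C4: 3 σ bonds, plus one π bond; 3 regions of electron density → sp2.
C5 is sp2: 3 σ bonds, plus one π bond, 3 electron-density regions.
C6 — 4 σ bonds. Steric number 4, so sp3.
C7 — 4 σ bonds. Steric number 4, so sp3.
C8 (3 σ bonds, plus one π bond) has steric number 3: sp2.
C9 is sp2: 3 σ bonds, plus one π bond, 3 electron-density regions.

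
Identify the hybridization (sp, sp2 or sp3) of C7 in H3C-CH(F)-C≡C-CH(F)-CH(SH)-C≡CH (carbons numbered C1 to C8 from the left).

C7 is sp: 2 σ bonds, plus two π bonds, 2 electron-density regions.

sp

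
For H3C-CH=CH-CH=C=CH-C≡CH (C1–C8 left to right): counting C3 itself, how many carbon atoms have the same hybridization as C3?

C3 is sp2 (one π bond).
C1: sp3
C2: sp2 ✓
C3: sp2 ✓
C4: sp2 ✓
C5: sp
C6: sp2 ✓
C7: sp
C8: sp
4 carbons are sp2.

4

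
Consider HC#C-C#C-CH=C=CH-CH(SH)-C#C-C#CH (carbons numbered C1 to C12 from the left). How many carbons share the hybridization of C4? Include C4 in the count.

C4 is sp (two π bonds).
C1: sp ✓
C2: sp ✓
C3: sp ✓
C4: sp ✓
C5: sp2
C6: sp ✓
C7: sp2
C8: sp3
C9: sp ✓
C10: sp ✓
C11: sp ✓
C12: sp ✓
9 carbons are sp.

9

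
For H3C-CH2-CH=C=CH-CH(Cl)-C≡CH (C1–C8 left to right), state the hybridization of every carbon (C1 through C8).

C1 sp3, C2 sp3, C3 sp2, C4 sp, C5 sp2, C6 sp3, C7 sp, C8 sp

C1: 4 σ bonds; 4 regions of electron density → sp3.
C2: 4 σ bonds — 4 electron domains, sp3.
C3 carries 3 σ bonds, plus one π bond, giving a steric number of 3, so it is sp2.
C4 — 2 σ bonds, plus two π bonds. Steric number 2, so sp.
C5 is sp2: 3 σ bonds, plus one π bond, 3 electron-density regions.
C6 is sp3: 4 σ bonds, 4 electron-density regions.
C7 carries 2 σ bonds, plus two π bonds, giving a steric number of 2, so it is sp.
C8 — 2 σ bonds, plus two π bonds. Steric number 2, so sp.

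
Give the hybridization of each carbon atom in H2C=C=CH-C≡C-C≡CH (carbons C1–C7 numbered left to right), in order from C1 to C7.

C1: 3 σ bonds, plus one π bond — 3 electron domains, sp2.
C2 — 2 σ bonds, plus two π bonds. Steric number 2, so sp.
C3: 3 σ bonds, plus one π bond — 3 electron domains, sp2.
C4: 2 σ bonds, plus two π bonds — 2 electron domains, sp.
C5 (2 σ bonds, plus two π bonds) has steric number 2: sp.
C6: 2 σ bonds, plus two π bonds — 2 electron domains, sp.
C7 has 2 σ bonds, plus two π bonds: steric number 2 → sp.

C1 sp2, C2 sp, C3 sp2, C4 sp, C5 sp, C6 sp, C7 sp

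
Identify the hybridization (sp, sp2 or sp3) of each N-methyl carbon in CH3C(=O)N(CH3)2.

sp³

Each N-methyl carbon: 4 σ bonds; 4 regions of electron density → sp3.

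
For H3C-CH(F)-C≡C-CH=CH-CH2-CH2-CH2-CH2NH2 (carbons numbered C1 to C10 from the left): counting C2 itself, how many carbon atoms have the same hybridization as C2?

6

C2 is sp3 (only σ bonds).
C1: sp3 ✓
C2: sp3 ✓
C3: sp
C4: sp
C5: sp2
C6: sp2
C7: sp3 ✓
C8: sp3 ✓
C9: sp3 ✓
C10: sp3 ✓
6 carbons are sp3.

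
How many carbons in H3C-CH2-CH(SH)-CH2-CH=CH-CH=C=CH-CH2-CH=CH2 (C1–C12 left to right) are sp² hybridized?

C1: sp3
C2: sp3
C3: sp3
C4: sp3
C5: sp2 ✓
C6: sp2 ✓
C7: sp2 ✓
C8: sp
C9: sp2 ✓
C10: sp3
C11: sp2 ✓
C12: sp2 ✓
C5, C6, C7, C9, C11, C12 → 6 sp2 carbons.

6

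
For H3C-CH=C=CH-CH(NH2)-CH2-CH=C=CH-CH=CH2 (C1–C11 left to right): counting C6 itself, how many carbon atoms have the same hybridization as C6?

C6 is sp3 (only σ bonds).
C1: sp3 ✓
C2: sp2
C3: sp
C4: sp2
C5: sp3 ✓
C6: sp3 ✓
C7: sp2
C8: sp
C9: sp2
C10: sp2
C11: sp2
3 carbons are sp3.

3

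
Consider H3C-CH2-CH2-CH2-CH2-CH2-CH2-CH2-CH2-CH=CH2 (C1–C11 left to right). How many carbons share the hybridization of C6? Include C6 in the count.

C6 is sp3 (only σ bonds).
C1: sp3 ✓
C2: sp3 ✓
C3: sp3 ✓
C4: sp3 ✓
C5: sp3 ✓
C6: sp3 ✓
C7: sp3 ✓
C8: sp3 ✓
C9: sp3 ✓
C10: sp2
C11: sp2
9 carbons are sp3.

9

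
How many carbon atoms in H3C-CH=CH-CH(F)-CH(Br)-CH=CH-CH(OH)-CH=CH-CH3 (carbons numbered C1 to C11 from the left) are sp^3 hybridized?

5

C1: sp3 ✓
C2: sp2
C3: sp2
C4: sp3 ✓
C5: sp3 ✓
C6: sp2
C7: sp2
C8: sp3 ✓
C9: sp2
C10: sp2
C11: sp3 ✓
C1, C4, C5, C8, C11 → 5 sp3 carbons.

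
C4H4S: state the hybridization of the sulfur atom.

Analogous to furan: one S lone pair in the aromatic π system, S is sp2.

sp²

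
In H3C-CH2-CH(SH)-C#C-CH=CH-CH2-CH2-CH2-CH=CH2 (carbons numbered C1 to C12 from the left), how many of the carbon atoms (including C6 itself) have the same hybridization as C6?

4

C6 is sp2 (one π bond).
C1: sp3
C2: sp3
C3: sp3
C4: sp
C5: sp
C6: sp2 ✓
C7: sp2 ✓
C8: sp3
C9: sp3
C10: sp3
C11: sp2 ✓
C12: sp2 ✓
4 carbons are sp2.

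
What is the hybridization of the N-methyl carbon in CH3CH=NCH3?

sp^3

The N-methyl carbon (4 σ bonds) has steric number 4: sp3.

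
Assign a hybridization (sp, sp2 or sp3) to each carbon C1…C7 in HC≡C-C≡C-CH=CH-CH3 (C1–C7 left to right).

C1 (2 σ bonds, plus two π bonds) has steric number 2: sp.
C2 (2 σ bonds, plus two π bonds) has steric number 2: sp.
C3 — 2 σ bonds, plus two π bonds. Steric number 2, so sp.
C4 — 2 σ bonds, plus two π bonds. Steric number 2, so sp.
C5: 3 σ bonds, plus one π bond — 3 electron domains, sp2.
C6 carries 3 σ bonds, plus one π bond, giving a steric number of 3, so it is sp2.
C7: 4 σ bonds — 4 electron domains, sp3.

C1 sp, C2 sp, C3 sp, C4 sp, C5 sp2, C6 sp2, C7 sp3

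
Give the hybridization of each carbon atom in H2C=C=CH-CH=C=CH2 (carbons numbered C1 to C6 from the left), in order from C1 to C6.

C1 has 3 σ bonds, plus one π bond: steric number 3 → sp2.
C2 — 2 σ bonds, plus two π bonds. Steric number 2, so sp.
C3 is sp2: 3 σ bonds, plus one π bond, 3 electron-density regions.
C4: 3 σ bonds, plus one π bond; 3 regions of electron density → sp2.
C5: 2 σ bonds, plus two π bonds — 2 electron domains, sp.
C6 has 3 σ bonds, plus one π bond: steric number 3 → sp2.

C1 sp2, C2 sp, C3 sp2, C4 sp2, C5 sp, C6 sp2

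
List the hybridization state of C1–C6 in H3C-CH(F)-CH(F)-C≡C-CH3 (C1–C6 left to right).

C1 carries 4 σ bonds, giving a steric number of 4, so it is sp3.
C2 (4 σ bonds) has steric number 4: sp3.
C3: 4 σ bonds — 4 electron domains, sp3.
C4 has 2 σ bonds, plus two π bonds: steric number 2 → sp.
C5: 2 σ bonds, plus two π bonds — 2 electron domains, sp.
C6 carries 4 σ bonds, giving a steric number of 4, so it is sp3.

C1 sp3, C2 sp3, C3 sp3, C4 sp, C5 sp, C6 sp3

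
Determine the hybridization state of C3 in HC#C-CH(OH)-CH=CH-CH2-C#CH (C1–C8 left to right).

C3 — 4 σ bonds. Steric number 4, so sp3.

sp3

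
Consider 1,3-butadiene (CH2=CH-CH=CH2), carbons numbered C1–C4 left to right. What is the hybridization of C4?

sp2

C4 has 3 σ bonds, plus one π bond: steric number 3 → sp2.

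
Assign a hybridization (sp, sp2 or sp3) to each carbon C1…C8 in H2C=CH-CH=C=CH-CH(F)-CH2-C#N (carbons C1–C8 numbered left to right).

C1 sp2, C2 sp2, C3 sp2, C4 sp, C5 sp2, C6 sp3, C7 sp3, C8 sp

C1 has 3 σ bonds, plus one π bond: steric number 3 → sp2.
C2 (3 σ bonds, plus one π bond) has steric number 3: sp2.
C3 carries 3 σ bonds, plus one π bond, giving a steric number of 3, so it is sp2.
C4: 2 σ bonds, plus two π bonds — 2 electron domains, sp.
C5 (3 σ bonds, plus one π bond) has steric number 3: sp2.
C6 carries 4 σ bonds, giving a steric number of 4, so it is sp3.
C7 (4 σ bonds) has steric number 4: sp3.
C8 (2 σ bonds, plus two π bonds) has steric number 2: sp.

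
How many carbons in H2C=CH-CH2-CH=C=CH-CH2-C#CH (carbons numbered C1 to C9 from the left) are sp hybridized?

3

C1: sp2
C2: sp2
C3: sp3
C4: sp2
C5: sp ✓
C6: sp2
C7: sp3
C8: sp ✓
C9: sp ✓
C5, C8, C9 → 3 sp carbons.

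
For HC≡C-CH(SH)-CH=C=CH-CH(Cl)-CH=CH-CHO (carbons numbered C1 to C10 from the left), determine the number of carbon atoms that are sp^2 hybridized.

5

C1: sp
C2: sp
C3: sp3
C4: sp2 ✓
C5: sp
C6: sp2 ✓
C7: sp3
C8: sp2 ✓
C9: sp2 ✓
C10: sp2 ✓
C4, C6, C8, C9, C10 → 5 sp2 carbons.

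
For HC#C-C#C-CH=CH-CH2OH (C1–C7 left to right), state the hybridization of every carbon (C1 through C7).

C1 has 2 σ bonds, plus two π bonds: steric number 2 → sp.
C2 is sp: 2 σ bonds, plus two π bonds, 2 electron-density regions.
C3 is sp: 2 σ bonds, plus two π bonds, 2 electron-density regions.
C4 is sp: 2 σ bonds, plus two π bonds, 2 electron-density regions.
C5 is sp2: 3 σ bonds, plus one π bond, 3 electron-density regions.
C6 — 3 σ bonds, plus one π bond. Steric number 3, so sp2.
C7: 4 σ bonds — 4 electron domains, sp3.

C1 sp, C2 sp, C3 sp, C4 sp, C5 sp2, C6 sp2, C7 sp3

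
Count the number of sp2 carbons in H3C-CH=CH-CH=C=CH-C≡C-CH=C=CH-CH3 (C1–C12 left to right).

6

C1: sp3
C2: sp2 ✓
C3: sp2 ✓
C4: sp2 ✓
C5: sp
C6: sp2 ✓
C7: sp
C8: sp
C9: sp2 ✓
C10: sp
C11: sp2 ✓
C12: sp3
C2, C3, C4, C6, C9, C11 → 6 sp2 carbons.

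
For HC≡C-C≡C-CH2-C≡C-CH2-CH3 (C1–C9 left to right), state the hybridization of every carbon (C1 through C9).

C1 has 2 σ bonds, plus two π bonds: steric number 2 → sp.
C2 carries 2 σ bonds, plus two π bonds, giving a steric number of 2, so it is sp.
C3 carries 2 σ bonds, plus two π bonds, giving a steric number of 2, so it is sp.
C4: 2 σ bonds, plus two π bonds — 2 electron domains, sp.
C5 (4 σ bonds) has steric number 4: sp3.
C6: 2 σ bonds, plus two π bonds — 2 electron domains, sp.
C7 has 2 σ bonds, plus two π bonds: steric number 2 → sp.
C8: 4 σ bonds — 4 electron domains, sp3.
C9 carries 4 σ bonds, giving a steric number of 4, so it is sp3.

C1 sp, C2 sp, C3 sp, C4 sp, C5 sp3, C6 sp, C7 sp, C8 sp3, C9 sp3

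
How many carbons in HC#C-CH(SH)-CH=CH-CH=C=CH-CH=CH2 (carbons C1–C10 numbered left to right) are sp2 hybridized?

6

C1: sp
C2: sp
C3: sp3
C4: sp2 ✓
C5: sp2 ✓
C6: sp2 ✓
C7: sp
C8: sp2 ✓
C9: sp2 ✓
C10: sp2 ✓
C4, C5, C6, C8, C9, C10 → 6 sp2 carbons.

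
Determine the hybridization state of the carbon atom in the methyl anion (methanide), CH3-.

sp³

Three σ bonds + one lone pair = steric number 4 → sp3, pyramidal.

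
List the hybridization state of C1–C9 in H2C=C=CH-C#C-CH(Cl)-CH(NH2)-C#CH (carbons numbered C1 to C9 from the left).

C1 sp2, C2 sp, C3 sp2, C4 sp, C5 sp, C6 sp3, C7 sp3, C8 sp, C9 sp

C1 has 3 σ bonds, plus one π bond: steric number 3 → sp2.
C2 has 2 σ bonds, plus two π bonds: steric number 2 → sp.
C3: 3 σ bonds, plus one π bond; 3 regions of electron density → sp2.
C4 carries 2 σ bonds, plus two π bonds, giving a steric number of 2, so it is sp.
C5: 2 σ bonds, plus two π bonds; 2 regions of electron density → sp.
C6 (4 σ bonds) has steric number 4: sp3.
C7 — 4 σ bonds. Steric number 4, so sp3.
C8 has 2 σ bonds, plus two π bonds: steric number 2 → sp.
C9 is sp: 2 σ bonds, plus two π bonds, 2 electron-density regions.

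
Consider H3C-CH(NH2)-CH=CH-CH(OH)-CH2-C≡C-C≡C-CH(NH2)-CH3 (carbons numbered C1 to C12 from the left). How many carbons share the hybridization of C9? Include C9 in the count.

4

C9 is sp (two π bonds).
C1: sp3
C2: sp3
C3: sp2
C4: sp2
C5: sp3
C6: sp3
C7: sp ✓
C8: sp ✓
C9: sp ✓
C10: sp ✓
C11: sp3
C12: sp3
4 carbons are sp.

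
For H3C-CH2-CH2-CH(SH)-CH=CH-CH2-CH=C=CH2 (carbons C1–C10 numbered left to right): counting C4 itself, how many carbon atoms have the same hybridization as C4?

5

C4 is sp3 (only σ bonds).
C1: sp3 ✓
C2: sp3 ✓
C3: sp3 ✓
C4: sp3 ✓
C5: sp2
C6: sp2
C7: sp3 ✓
C8: sp2
C9: sp
C10: sp2
5 carbons are sp3.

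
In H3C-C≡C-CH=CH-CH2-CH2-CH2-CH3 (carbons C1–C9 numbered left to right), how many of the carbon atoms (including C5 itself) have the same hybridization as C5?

C5 is sp2 (one π bond).
C1: sp3
C2: sp
C3: sp
C4: sp2 ✓
C5: sp2 ✓
C6: sp3
C7: sp3
C8: sp3
C9: sp3
2 carbons are sp2.

2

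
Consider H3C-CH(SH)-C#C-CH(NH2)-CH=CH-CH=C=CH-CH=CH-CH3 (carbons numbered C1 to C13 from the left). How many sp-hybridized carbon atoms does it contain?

3

C1: sp3
C2: sp3
C3: sp ✓
C4: sp ✓
C5: sp3
C6: sp2
C7: sp2
C8: sp2
C9: sp ✓
C10: sp2
C11: sp2
C12: sp2
C13: sp3
C3, C4, C9 → 3 sp carbons.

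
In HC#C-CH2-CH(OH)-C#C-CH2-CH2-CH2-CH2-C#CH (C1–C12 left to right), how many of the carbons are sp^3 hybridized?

6

C1: sp
C2: sp
C3: sp3 ✓
C4: sp3 ✓
C5: sp
C6: sp
C7: sp3 ✓
C8: sp3 ✓
C9: sp3 ✓
C10: sp3 ✓
C11: sp
C12: sp
C3, C4, C7, C8, C9, C10 → 6 sp3 carbons.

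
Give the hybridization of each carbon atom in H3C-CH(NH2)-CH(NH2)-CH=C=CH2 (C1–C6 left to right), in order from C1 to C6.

C1 has 4 σ bonds: steric number 4 → sp3.
C2 has 4 σ bonds: steric number 4 → sp3.
C3 — 4 σ bonds. Steric number 4, so sp3.
C4: 3 σ bonds, plus one π bond; 3 regions of electron density → sp2.
C5 — 2 σ bonds, plus two π bonds. Steric number 2, so sp.
C6 has 3 σ bonds, plus one π bond: steric number 3 → sp2.

C1 sp3, C2 sp3, C3 sp3, C4 sp2, C5 sp, C6 sp2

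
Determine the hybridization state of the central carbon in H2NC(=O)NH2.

sp2

The central carbon — 3 σ bonds, plus one π bond. Steric number 3, so sp2.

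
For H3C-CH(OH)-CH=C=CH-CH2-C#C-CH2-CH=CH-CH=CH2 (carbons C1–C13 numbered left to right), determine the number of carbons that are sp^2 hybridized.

C1: sp3
C2: sp3
C3: sp2 ✓
C4: sp
C5: sp2 ✓
C6: sp3
C7: sp
C8: sp
C9: sp3
C10: sp2 ✓
C11: sp2 ✓
C12: sp2 ✓
C13: sp2 ✓
C3, C5, C10, C11, C12, C13 → 6 sp2 carbons.

6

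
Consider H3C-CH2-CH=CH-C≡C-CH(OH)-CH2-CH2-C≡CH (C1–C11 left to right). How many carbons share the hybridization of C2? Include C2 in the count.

5

C2 is sp3 (only σ bonds).
C1: sp3 ✓
C2: sp3 ✓
C3: sp2
C4: sp2
C5: sp
C6: sp
C7: sp3 ✓
C8: sp3 ✓
C9: sp3 ✓
C10: sp
C11: sp
5 carbons are sp3.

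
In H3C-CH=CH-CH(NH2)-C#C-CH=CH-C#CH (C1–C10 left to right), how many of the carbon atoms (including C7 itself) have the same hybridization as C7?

C7 is sp2 (one π bond).
C1: sp3
C2: sp2 ✓
C3: sp2 ✓
C4: sp3
C5: sp
C6: sp
C7: sp2 ✓
C8: sp2 ✓
C9: sp
C10: sp
4 carbons are sp2.

4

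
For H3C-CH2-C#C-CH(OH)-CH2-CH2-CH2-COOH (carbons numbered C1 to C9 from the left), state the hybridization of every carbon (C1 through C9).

C1 sp3, C2 sp3, C3 sp, C4 sp, C5 sp3, C6 sp3, C7 sp3, C8 sp3, C9 sp2

C1 carries 4 σ bonds, giving a steric number of 4, so it is sp3.
C2 — 4 σ bonds. Steric number 4, so sp3.
C3 is sp: 2 σ bonds, plus two π bonds, 2 electron-density regions.
C4 has 2 σ bonds, plus two π bonds: steric number 2 → sp.
C5 carries 4 σ bonds, giving a steric number of 4, so it is sp3.
C6: 4 σ bonds — 4 electron domains, sp3.
C7 has 4 σ bonds: steric number 4 → sp3.
C8: 4 σ bonds — 4 electron domains, sp3.
C9: 3 σ bonds, plus one π bond; 3 regions of electron density → sp2.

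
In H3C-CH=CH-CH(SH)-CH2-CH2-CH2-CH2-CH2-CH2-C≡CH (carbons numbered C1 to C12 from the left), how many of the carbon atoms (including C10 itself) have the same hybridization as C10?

8

C10 is sp3 (only σ bonds).
C1: sp3 ✓
C2: sp2
C3: sp2
C4: sp3 ✓
C5: sp3 ✓
C6: sp3 ✓
C7: sp3 ✓
C8: sp3 ✓
C9: sp3 ✓
C10: sp3 ✓
C11: sp
C12: sp
8 carbons are sp3.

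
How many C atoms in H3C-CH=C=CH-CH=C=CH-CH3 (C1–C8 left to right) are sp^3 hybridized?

C1: sp3 ✓
C2: sp2
C3: sp
C4: sp2
C5: sp2
C6: sp
C7: sp2
C8: sp3 ✓
C1, C8 → 2 sp3 carbons.

2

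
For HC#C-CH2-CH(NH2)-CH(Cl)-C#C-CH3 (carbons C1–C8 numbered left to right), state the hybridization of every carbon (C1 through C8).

C1 sp, C2 sp, C3 sp3, C4 sp3, C5 sp3, C6 sp, C7 sp, C8 sp3

C1: 2 σ bonds, plus two π bonds — 2 electron domains, sp.
C2 is sp: 2 σ bonds, plus two π bonds, 2 electron-density regions.
C3: 4 σ bonds — 4 electron domains, sp3.
C4 — 4 σ bonds. Steric number 4, so sp3.
C5 (4 σ bonds) has steric number 4: sp3.
C6 (2 σ bonds, plus two π bonds) has steric number 2: sp.
C7 (2 σ bonds, plus two π bonds) has steric number 2: sp.
C8 (4 σ bonds) has steric number 4: sp3.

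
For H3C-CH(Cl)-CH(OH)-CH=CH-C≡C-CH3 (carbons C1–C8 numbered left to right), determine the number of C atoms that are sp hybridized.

2

C1: sp3
C2: sp3
C3: sp3
C4: sp2
C5: sp2
C6: sp ✓
C7: sp ✓
C8: sp3
C6, C7 → 2 sp carbons.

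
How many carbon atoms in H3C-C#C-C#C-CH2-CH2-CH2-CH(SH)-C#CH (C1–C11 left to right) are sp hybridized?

C1: sp3
C2: sp ✓
C3: sp ✓
C4: sp ✓
C5: sp ✓
C6: sp3
C7: sp3
C8: sp3
C9: sp3
C10: sp ✓
C11: sp ✓
C2, C3, C4, C5, C10, C11 → 6 sp carbons.

6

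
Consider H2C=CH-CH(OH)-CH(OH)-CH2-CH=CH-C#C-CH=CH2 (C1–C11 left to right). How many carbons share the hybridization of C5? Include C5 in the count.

C5 is sp3 (only σ bonds).
C1: sp2
C2: sp2
C3: sp3 ✓
C4: sp3 ✓
C5: sp3 ✓
C6: sp2
C7: sp2
C8: sp
C9: sp
C10: sp2
C11: sp2
3 carbons are sp3.

3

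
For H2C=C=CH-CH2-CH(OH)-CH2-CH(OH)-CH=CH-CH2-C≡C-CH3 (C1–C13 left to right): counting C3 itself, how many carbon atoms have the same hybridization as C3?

C3 is sp2 (one π bond).
C1: sp2 ✓
C2: sp
C3: sp2 ✓
C4: sp3
C5: sp3
C6: sp3
C7: sp3
C8: sp2 ✓
C9: sp2 ✓
C10: sp3
C11: sp
C12: sp
C13: sp3
4 carbons are sp2.

4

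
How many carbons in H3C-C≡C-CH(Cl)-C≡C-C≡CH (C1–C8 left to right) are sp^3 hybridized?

C1: sp3 ✓
C2: sp
C3: sp
C4: sp3 ✓
C5: sp
C6: sp
C7: sp
C8: sp
C1, C4 → 2 sp3 carbons.

2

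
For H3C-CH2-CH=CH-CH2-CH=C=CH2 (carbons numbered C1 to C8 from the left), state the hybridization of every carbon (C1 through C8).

C1 sp3, C2 sp3, C3 sp2, C4 sp2, C5 sp3, C6 sp2, C7 sp, C8 sp2

C1 carries 4 σ bonds, giving a steric number of 4, so it is sp3.
C2: 4 σ bonds — 4 electron domains, sp3.
C3: 3 σ bonds, plus one π bond; 3 regions of electron density → sp2.
C4 carries 3 σ bonds, plus one π bond, giving a steric number of 3, so it is sp2.
C5: 4 σ bonds — 4 electron domains, sp3.
C6 — 3 σ bonds, plus one π bond. Steric number 3, so sp2.
C7 has 2 σ bonds, plus two π bonds: steric number 2 → sp.
C8 is sp2: 3 σ bonds, plus one π bond, 3 electron-density regions.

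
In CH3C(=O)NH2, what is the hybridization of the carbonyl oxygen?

The carbonyl oxygen has 1 σ bond and 2 lone pairs, plus one π bond: steric number 3 → sp2.

sp²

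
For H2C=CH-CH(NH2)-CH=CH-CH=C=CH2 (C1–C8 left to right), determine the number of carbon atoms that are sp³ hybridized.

1

C1: sp2
C2: sp2
C3: sp3 ✓
C4: sp2
C5: sp2
C6: sp2
C7: sp
C8: sp2
C3 → 1 sp3 carbon.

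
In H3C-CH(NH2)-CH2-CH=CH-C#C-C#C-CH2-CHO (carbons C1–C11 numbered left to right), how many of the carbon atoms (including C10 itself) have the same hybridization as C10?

C10 is sp3 (only σ bonds).
C1: sp3 ✓
C2: sp3 ✓
C3: sp3 ✓
C4: sp2
C5: sp2
C6: sp
C7: sp
C8: sp
C9: sp
C10: sp3 ✓
C11: sp2
4 carbons are sp3.

4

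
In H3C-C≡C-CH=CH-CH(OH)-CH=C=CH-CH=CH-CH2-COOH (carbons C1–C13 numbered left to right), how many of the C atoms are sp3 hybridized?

3

C1: sp3 ✓
C2: sp
C3: sp
C4: sp2
C5: sp2
C6: sp3 ✓
C7: sp2
C8: sp
C9: sp2
C10: sp2
C11: sp2
C12: sp3 ✓
C13: sp2
C1, C6, C12 → 3 sp3 carbons.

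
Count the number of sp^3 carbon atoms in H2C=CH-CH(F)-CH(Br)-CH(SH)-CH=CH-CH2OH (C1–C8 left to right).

4

C1: sp2
C2: sp2
C3: sp3 ✓
C4: sp3 ✓
C5: sp3 ✓
C6: sp2
C7: sp2
C8: sp3 ✓
C3, C4, C5, C8 → 4 sp3 carbons.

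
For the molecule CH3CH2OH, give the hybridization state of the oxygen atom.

sp3

The oxygen atom — 2 σ bonds and 2 lone pairs. Steric number 4, so sp3.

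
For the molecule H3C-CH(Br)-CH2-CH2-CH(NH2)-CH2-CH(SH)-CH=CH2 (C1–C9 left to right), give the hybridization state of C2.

sp^3

C2: 4 σ bonds — 4 electron domains, sp3.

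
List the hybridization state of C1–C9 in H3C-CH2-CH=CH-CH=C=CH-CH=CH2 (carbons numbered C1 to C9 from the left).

C1: 4 σ bonds; 4 regions of electron density → sp3.
C2 has 4 σ bonds: steric number 4 → sp3.
C3 — 3 σ bonds, plus one π bond. Steric number 3, so sp2.
C4: 3 σ bonds, plus one π bond; 3 regions of electron density → sp2.
C5: 3 σ bonds, plus one π bond — 3 electron domains, sp2.
C6: 2 σ bonds, plus two π bonds; 2 regions of electron density → sp.
C7 — 3 σ bonds, plus one π bond. Steric number 3, so sp2.
C8 has 3 σ bonds, plus one π bond: steric number 3 → sp2.
C9 — 3 σ bonds, plus one π bond. Steric number 3, so sp2.

C1 sp3, C2 sp3, C3 sp2, C4 sp2, C5 sp2, C6 sp, C7 sp2, C8 sp2, C9 sp2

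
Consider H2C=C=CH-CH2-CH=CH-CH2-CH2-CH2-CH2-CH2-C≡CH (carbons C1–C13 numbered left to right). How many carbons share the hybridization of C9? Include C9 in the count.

6

C9 is sp3 (only σ bonds).
C1: sp2
C2: sp
C3: sp2
C4: sp3 ✓
C5: sp2
C6: sp2
C7: sp3 ✓
C8: sp3 ✓
C9: sp3 ✓
C10: sp3 ✓
C11: sp3 ✓
C12: sp
C13: sp
6 carbons are sp3.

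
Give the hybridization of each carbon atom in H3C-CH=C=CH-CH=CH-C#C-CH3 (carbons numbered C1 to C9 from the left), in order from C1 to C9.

C1: 4 σ bonds; 4 regions of electron density → sp3.
C2 has 3 σ bonds, plus one π bond: steric number 3 → sp2.
C3 (2 σ bonds, plus two π bonds) has steric number 2: sp.
C4 is sp2: 3 σ bonds, plus one π bond, 3 electron-density regions.
C5 is sp2: 3 σ bonds, plus one π bond, 3 electron-density regions.
C6 has 3 σ bonds, plus one π bond: steric number 3 → sp2.
C7 (2 σ bonds, plus two π bonds) has steric number 2: sp.
C8 carries 2 σ bonds, plus two π bonds, giving a steric number of 2, so it is sp.
C9: 4 σ bonds — 4 electron domains, sp3.

C1 sp3, C2 sp2, C3 sp, C4 sp2, C5 sp2, C6 sp2, C7 sp, C8 sp, C9 sp3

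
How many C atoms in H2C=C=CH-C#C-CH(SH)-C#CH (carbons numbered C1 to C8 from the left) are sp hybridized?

C1: sp2
C2: sp ✓
C3: sp2
C4: sp ✓
C5: sp ✓
C6: sp3
C7: sp ✓
C8: sp ✓
C2, C4, C5, C7, C8 → 5 sp carbons.

5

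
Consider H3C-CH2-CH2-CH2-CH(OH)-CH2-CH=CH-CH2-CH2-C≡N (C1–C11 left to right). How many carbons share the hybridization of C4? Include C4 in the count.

C4 is sp3 (only σ bonds).
C1: sp3 ✓
C2: sp3 ✓
C3: sp3 ✓
C4: sp3 ✓
C5: sp3 ✓
C6: sp3 ✓
C7: sp2
C8: sp2
C9: sp3 ✓
C10: sp3 ✓
C11: sp
8 carbons are sp3.

8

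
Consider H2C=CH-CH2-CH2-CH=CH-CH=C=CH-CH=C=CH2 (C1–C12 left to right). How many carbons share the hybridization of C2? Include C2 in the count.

8

C2 is sp2 (one π bond).
C1: sp2 ✓
C2: sp2 ✓
C3: sp3
C4: sp3
C5: sp2 ✓
C6: sp2 ✓
C7: sp2 ✓
C8: sp
C9: sp2 ✓
C10: sp2 ✓
C11: sp
C12: sp2 ✓
8 carbons are sp2.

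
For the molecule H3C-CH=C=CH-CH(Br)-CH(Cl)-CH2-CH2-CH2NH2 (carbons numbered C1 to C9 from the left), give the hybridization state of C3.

C3 has 2 σ bonds, plus two π bonds: steric number 2 → sp.

sp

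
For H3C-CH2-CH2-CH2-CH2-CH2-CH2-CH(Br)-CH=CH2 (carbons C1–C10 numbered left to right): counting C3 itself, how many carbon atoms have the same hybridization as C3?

C3 is sp3 (only σ bonds).
C1: sp3 ✓
C2: sp3 ✓
C3: sp3 ✓
C4: sp3 ✓
C5: sp3 ✓
C6: sp3 ✓
C7: sp3 ✓
C8: sp3 ✓
C9: sp2
C10: sp2
8 carbons are sp3.

8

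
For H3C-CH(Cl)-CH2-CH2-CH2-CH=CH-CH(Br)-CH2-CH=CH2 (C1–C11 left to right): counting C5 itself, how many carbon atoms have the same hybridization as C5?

C5 is sp3 (only σ bonds).
C1: sp3 ✓
C2: sp3 ✓
C3: sp3 ✓
C4: sp3 ✓
C5: sp3 ✓
C6: sp2
C7: sp2
C8: sp3 ✓
C9: sp3 ✓
C10: sp2
C11: sp2
7 carbons are sp3.

7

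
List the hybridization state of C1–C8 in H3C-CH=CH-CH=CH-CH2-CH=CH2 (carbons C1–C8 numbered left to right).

C1 sp3, C2 sp2, C3 sp2, C4 sp2, C5 sp2, C6 sp3, C7 sp2, C8 sp2

C1 is sp3: 4 σ bonds, 4 electron-density regions.
C2 has 3 σ bonds, plus one π bond: steric number 3 → sp2.
C3 has 3 σ bonds, plus one π bond: steric number 3 → sp2.
C4 (3 σ bonds, plus one π bond) has steric number 3: sp2.
C5: 3 σ bonds, plus one π bond; 3 regions of electron density → sp2.
C6: 4 σ bonds; 4 regions of electron density → sp3.
C7 carries 3 σ bonds, plus one π bond, giving a steric number of 3, so it is sp2.
C8 (3 σ bonds, plus one π bond) has steric number 3: sp2.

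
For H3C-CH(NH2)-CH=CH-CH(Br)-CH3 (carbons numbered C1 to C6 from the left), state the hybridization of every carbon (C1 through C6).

C1 sp3, C2 sp3, C3 sp2, C4 sp2, C5 sp3, C6 sp3

C1 (4 σ bonds) has steric number 4: sp3.
C2 — 4 σ bonds. Steric number 4, so sp3.
C3 is sp2: 3 σ bonds, plus one π bond, 3 electron-density regions.
C4: 3 σ bonds, plus one π bond — 3 electron domains, sp2.
C5 is sp3: 4 σ bonds, 4 electron-density regions.
C6 has 4 σ bonds: steric number 4 → sp3.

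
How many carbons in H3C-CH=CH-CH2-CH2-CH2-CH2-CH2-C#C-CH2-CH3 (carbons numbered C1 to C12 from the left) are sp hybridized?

2

C1: sp3
C2: sp2
C3: sp2
C4: sp3
C5: sp3
C6: sp3
C7: sp3
C8: sp3
C9: sp ✓
C10: sp ✓
C11: sp3
C12: sp3
C9, C10 → 2 sp carbons.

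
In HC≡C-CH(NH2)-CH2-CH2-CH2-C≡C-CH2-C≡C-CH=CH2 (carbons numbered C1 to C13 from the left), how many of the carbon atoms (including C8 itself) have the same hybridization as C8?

6

C8 is sp (two π bonds).
C1: sp ✓
C2: sp ✓
C3: sp3
C4: sp3
C5: sp3
C6: sp3
C7: sp ✓
C8: sp ✓
C9: sp3
C10: sp ✓
C11: sp ✓
C12: sp2
C13: sp2
6 carbons are sp.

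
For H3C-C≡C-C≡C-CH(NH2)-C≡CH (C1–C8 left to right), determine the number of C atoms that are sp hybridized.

6

C1: sp3
C2: sp ✓
C3: sp ✓
C4: sp ✓
C5: sp ✓
C6: sp3
C7: sp ✓
C8: sp ✓
C2, C3, C4, C5, C7, C8 → 6 sp carbons.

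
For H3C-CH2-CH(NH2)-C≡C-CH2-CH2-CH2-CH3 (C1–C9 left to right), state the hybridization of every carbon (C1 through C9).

C1 carries 4 σ bonds, giving a steric number of 4, so it is sp3.
C2 is sp3: 4 σ bonds, 4 electron-density regions.
C3: 4 σ bonds — 4 electron domains, sp3.
C4 carries 2 σ bonds, plus two π bonds, giving a steric number of 2, so it is sp.
C5 has 2 σ bonds, plus two π bonds: steric number 2 → sp.
C6: 4 σ bonds — 4 electron domains, sp3.
C7 — 4 σ bonds. Steric number 4, so sp3.
C8: 4 σ bonds — 4 electron domains, sp3.
C9: 4 σ bonds; 4 regions of electron density → sp3.

C1 sp3, C2 sp3, C3 sp3, C4 sp, C5 sp, C6 sp3, C7 sp3, C8 sp3, C9 sp3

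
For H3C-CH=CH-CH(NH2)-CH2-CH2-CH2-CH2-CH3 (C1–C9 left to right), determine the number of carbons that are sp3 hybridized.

7

C1: sp3 ✓
C2: sp2
C3: sp2
C4: sp3 ✓
C5: sp3 ✓
C6: sp3 ✓
C7: sp3 ✓
C8: sp3 ✓
C9: sp3 ✓
C1, C4, C5, C6, C7, C8, C9 → 7 sp3 carbons.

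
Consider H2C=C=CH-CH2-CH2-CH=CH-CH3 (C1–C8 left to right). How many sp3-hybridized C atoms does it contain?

3

C1: sp2
C2: sp
C3: sp2
C4: sp3 ✓
C5: sp3 ✓
C6: sp2
C7: sp2
C8: sp3 ✓
C4, C5, C8 → 3 sp3 carbons.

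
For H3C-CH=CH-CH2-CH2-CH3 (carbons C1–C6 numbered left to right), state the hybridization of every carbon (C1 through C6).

C1 sp3, C2 sp2, C3 sp2, C4 sp3, C5 sp3, C6 sp3

C1 — 4 σ bonds. Steric number 4, so sp3.
C2 carries 3 σ bonds, plus one π bond, giving a steric number of 3, so it is sp2.
C3 carries 3 σ bonds, plus one π bond, giving a steric number of 3, so it is sp2.
C4 (4 σ bonds) has steric number 4: sp3.
C5 is sp3: 4 σ bonds, 4 electron-density regions.
C6 (4 σ bonds) has steric number 4: sp3.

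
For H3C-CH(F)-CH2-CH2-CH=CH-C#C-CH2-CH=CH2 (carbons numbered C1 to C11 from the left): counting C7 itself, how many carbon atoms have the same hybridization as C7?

2

C7 is sp (two π bonds).
C1: sp3
C2: sp3
C3: sp3
C4: sp3
C5: sp2
C6: sp2
C7: sp ✓
C8: sp ✓
C9: sp3
C10: sp2
C11: sp2
2 carbons are sp.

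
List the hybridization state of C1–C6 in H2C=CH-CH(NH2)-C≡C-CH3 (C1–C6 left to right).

C1 sp2, C2 sp2, C3 sp3, C4 sp, C5 sp, C6 sp3

C1: 3 σ bonds, plus one π bond — 3 electron domains, sp2.
C2: 3 σ bonds, plus one π bond — 3 electron domains, sp2.
C3 — 4 σ bonds. Steric number 4, so sp3.
C4 carries 2 σ bonds, plus two π bonds, giving a steric number of 2, so it is sp.
C5 (2 σ bonds, plus two π bonds) has steric number 2: sp.
C6 has 4 σ bonds: steric number 4 → sp3.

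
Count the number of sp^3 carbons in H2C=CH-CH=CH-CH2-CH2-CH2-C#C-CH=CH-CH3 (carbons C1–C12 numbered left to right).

C1: sp2
C2: sp2
C3: sp2
C4: sp2
C5: sp3 ✓
C6: sp3 ✓
C7: sp3 ✓
C8: sp
C9: sp
C10: sp2
C11: sp2
C12: sp3 ✓
C5, C6, C7, C12 → 4 sp3 carbons.

4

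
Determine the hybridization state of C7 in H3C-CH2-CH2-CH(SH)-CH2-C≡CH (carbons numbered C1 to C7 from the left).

C7 is sp: 2 σ bonds, plus two π bonds, 2 electron-density regions.

sp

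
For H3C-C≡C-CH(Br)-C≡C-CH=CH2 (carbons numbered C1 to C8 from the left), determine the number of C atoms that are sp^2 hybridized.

2

C1: sp3
C2: sp
C3: sp
C4: sp3
C5: sp
C6: sp
C7: sp2 ✓
C8: sp2 ✓
C7, C8 → 2 sp2 carbons.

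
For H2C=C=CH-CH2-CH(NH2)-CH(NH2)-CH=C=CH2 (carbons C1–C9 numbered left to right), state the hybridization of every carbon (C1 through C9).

C1 sp2, C2 sp, C3 sp2, C4 sp3, C5 sp3, C6 sp3, C7 sp2, C8 sp, C9 sp2

C1 has 3 σ bonds, plus one π bond: steric number 3 → sp2.
C2 is sp: 2 σ bonds, plus two π bonds, 2 electron-density regions.
C3: 3 σ bonds, plus one π bond; 3 regions of electron density → sp2.
C4: 4 σ bonds — 4 electron domains, sp3.
C5 (4 σ bonds) has steric number 4: sp3.
C6: 4 σ bonds — 4 electron domains, sp3.
C7 has 3 σ bonds, plus one π bond: steric number 3 → sp2.
C8 carries 2 σ bonds, plus two π bonds, giving a steric number of 2, so it is sp.
C9 has 3 σ bonds, plus one π bond: steric number 3 → sp2.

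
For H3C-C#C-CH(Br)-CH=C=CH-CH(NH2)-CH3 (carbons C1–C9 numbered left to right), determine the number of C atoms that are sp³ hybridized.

C1: sp3 ✓
C2: sp
C3: sp
C4: sp3 ✓
C5: sp2
C6: sp
C7: sp2
C8: sp3 ✓
C9: sp3 ✓
C1, C4, C8, C9 → 4 sp3 carbons.

4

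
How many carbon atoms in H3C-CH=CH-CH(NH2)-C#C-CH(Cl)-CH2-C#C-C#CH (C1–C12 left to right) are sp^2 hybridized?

2

C1: sp3
C2: sp2 ✓
C3: sp2 ✓
C4: sp3
C5: sp
C6: sp
C7: sp3
C8: sp3
C9: sp
C10: sp
C11: sp
C12: sp
C2, C3 → 2 sp2 carbons.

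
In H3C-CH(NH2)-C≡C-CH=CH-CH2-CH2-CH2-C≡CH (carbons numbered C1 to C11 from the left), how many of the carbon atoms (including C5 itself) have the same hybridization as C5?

C5 is sp2 (one π bond).
C1: sp3
C2: sp3
C3: sp
C4: sp
C5: sp2 ✓
C6: sp2 ✓
C7: sp3
C8: sp3
C9: sp3
C10: sp
C11: sp
2 carbons are sp2.

2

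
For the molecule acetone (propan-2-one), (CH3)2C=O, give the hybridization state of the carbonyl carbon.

The carbonyl carbon has 3 σ bonds, plus one π bond: steric number 3 → sp2.

sp²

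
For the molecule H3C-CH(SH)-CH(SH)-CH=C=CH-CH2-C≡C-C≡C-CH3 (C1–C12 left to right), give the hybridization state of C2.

sp^3

C2 is sp3: 4 σ bonds, 4 electron-density regions.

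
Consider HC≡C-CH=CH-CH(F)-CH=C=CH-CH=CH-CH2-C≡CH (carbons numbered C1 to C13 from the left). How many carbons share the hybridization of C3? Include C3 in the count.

C3 is sp2 (one π bond).
C1: sp
C2: sp
C3: sp2 ✓
C4: sp2 ✓
C5: sp3
C6: sp2 ✓
C7: sp
C8: sp2 ✓
C9: sp2 ✓
C10: sp2 ✓
C11: sp3
C12: sp
C13: sp
6 carbons are sp2.

6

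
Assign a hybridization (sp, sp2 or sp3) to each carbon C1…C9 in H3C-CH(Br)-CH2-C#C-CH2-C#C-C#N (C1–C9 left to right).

C1: 4 σ bonds — 4 electron domains, sp3.
C2: 4 σ bonds — 4 electron domains, sp3.
C3 — 4 σ bonds. Steric number 4, so sp3.
C4 — 2 σ bonds, plus two π bonds. Steric number 2, so sp.
C5: 2 σ bonds, plus two π bonds; 2 regions of electron density → sp.
C6: 4 σ bonds; 4 regions of electron density → sp3.
C7 carries 2 σ bonds, plus two π bonds, giving a steric number of 2, so it is sp.
C8 — 2 σ bonds, plus two π bonds. Steric number 2, so sp.
C9 is sp: 2 σ bonds, plus two π bonds, 2 electron-density regions.

C1 sp3, C2 sp3, C3 sp3, C4 sp, C5 sp, C6 sp3, C7 sp, C8 sp, C9 sp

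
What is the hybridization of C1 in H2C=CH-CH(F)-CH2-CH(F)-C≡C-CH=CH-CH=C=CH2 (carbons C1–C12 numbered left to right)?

sp^2

C1: 3 σ bonds, plus one π bond — 3 electron domains, sp2.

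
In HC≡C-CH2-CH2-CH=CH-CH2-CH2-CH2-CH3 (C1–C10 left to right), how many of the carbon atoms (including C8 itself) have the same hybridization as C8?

C8 is sp3 (only σ bonds).
C1: sp
C2: sp
C3: sp3 ✓
C4: sp3 ✓
C5: sp2
C6: sp2
C7: sp3 ✓
C8: sp3 ✓
C9: sp3 ✓
C10: sp3 ✓
6 carbons are sp3.

6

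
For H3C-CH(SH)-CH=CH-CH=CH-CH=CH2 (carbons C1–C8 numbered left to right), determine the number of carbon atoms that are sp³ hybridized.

C1: sp3 ✓
C2: sp3 ✓
C3: sp2
C4: sp2
C5: sp2
C6: sp2
C7: sp2
C8: sp2
C1, C2 → 2 sp3 carbons.

2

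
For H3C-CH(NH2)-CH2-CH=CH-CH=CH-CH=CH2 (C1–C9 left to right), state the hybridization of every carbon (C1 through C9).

C1 has 4 σ bonds: steric number 4 → sp3.
C2: 4 σ bonds — 4 electron domains, sp3.
C3: 4 σ bonds — 4 electron domains, sp3.
C4 (3 σ bonds, plus one π bond) has steric number 3: sp2.
C5 has 3 σ bonds, plus one π bond: steric number 3 → sp2.
C6: 3 σ bonds, plus one π bond; 3 regions of electron density → sp2.
C7 (3 σ bonds, plus one π bond) has steric number 3: sp2.
C8 — 3 σ bonds, plus one π bond. Steric number 3, so sp2.
C9 (3 σ bonds, plus one π bond) has steric number 3: sp2.

C1 sp3, C2 sp3, C3 sp3, C4 sp2, C5 sp2, C6 sp2, C7 sp2, C8 sp2, C9 sp2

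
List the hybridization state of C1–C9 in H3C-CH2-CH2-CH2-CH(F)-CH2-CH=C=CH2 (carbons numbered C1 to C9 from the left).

C1 has 4 σ bonds: steric number 4 → sp3.
C2: 4 σ bonds — 4 electron domains, sp3.
C3 carries 4 σ bonds, giving a steric number of 4, so it is sp3.
C4: 4 σ bonds; 4 regions of electron density → sp3.
C5: 4 σ bonds; 4 regions of electron density → sp3.
C6 (4 σ bonds) has steric number 4: sp3.
C7: 3 σ bonds, plus one π bond — 3 electron domains, sp2.
C8 — 2 σ bonds, plus two π bonds. Steric number 2, so sp.
C9 has 3 σ bonds, plus one π bond: steric number 3 → sp2.

C1 sp3, C2 sp3, C3 sp3, C4 sp3, C5 sp3, C6 sp3, C7 sp2, C8 sp, C9 sp2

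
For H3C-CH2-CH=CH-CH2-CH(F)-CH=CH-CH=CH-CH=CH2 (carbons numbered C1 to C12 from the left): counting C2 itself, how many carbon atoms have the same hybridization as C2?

C2 is sp3 (only σ bonds).
C1: sp3 ✓
C2: sp3 ✓
C3: sp2
C4: sp2
C5: sp3 ✓
C6: sp3 ✓
C7: sp2
C8: sp2
C9: sp2
C10: sp2
C11: sp2
C12: sp2
4 carbons are sp3.

4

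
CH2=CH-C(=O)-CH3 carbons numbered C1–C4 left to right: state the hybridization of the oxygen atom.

sp²

The oxygen atom: 1 σ bond and 2 lone pairs, plus one π bond — 3 electron domains, sp2.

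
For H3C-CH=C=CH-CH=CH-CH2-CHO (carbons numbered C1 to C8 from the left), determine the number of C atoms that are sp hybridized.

C1: sp3
C2: sp2
C3: sp ✓
C4: sp2
C5: sp2
C6: sp2
C7: sp3
C8: sp2
C3 → 1 sp carbon.

1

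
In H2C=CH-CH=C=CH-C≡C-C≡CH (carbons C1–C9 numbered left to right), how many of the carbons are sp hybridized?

5

C1: sp2
C2: sp2
C3: sp2
C4: sp ✓
C5: sp2
C6: sp ✓
C7: sp ✓
C8: sp ✓
C9: sp ✓
C4, C6, C7, C8, C9 → 5 sp carbons.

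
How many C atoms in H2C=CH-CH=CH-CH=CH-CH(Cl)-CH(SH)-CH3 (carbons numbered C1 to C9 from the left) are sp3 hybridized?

3

C1: sp2
C2: sp2
C3: sp2
C4: sp2
C5: sp2
C6: sp2
C7: sp3 ✓
C8: sp3 ✓
C9: sp3 ✓
C7, C8, C9 → 3 sp3 carbons.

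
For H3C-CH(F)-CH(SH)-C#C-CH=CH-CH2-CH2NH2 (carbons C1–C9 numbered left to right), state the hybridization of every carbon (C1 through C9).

C1 is sp3: 4 σ bonds, 4 electron-density regions.
C2: 4 σ bonds — 4 electron domains, sp3.
C3: 4 σ bonds; 4 regions of electron density → sp3.
C4 has 2 σ bonds, plus two π bonds: steric number 2 → sp.
C5 — 2 σ bonds, plus two π bonds. Steric number 2, so sp.
C6 carries 3 σ bonds, plus one π bond, giving a steric number of 3, so it is sp2.
C7 is sp2: 3 σ bonds, plus one π bond, 3 electron-density regions.
C8 — 4 σ bonds. Steric number 4, so sp3.
C9 is sp3: 4 σ bonds, 4 electron-density regions.

C1 sp3, C2 sp3, C3 sp3, C4 sp, C5 sp, C6 sp2, C7 sp2, C8 sp3, C9 sp3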